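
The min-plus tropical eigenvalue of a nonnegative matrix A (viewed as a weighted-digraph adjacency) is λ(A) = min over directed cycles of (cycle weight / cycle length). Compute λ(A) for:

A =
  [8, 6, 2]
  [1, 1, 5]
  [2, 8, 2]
λ(A) = 1

Enumerate directed cycles and compute their means (weight / length). Sample:
  cycle 0 → 0: weight = 8, length = 1, mean = 8/1 ≈ 8.000
  cycle 1 → 1: weight = 1, length = 1, mean = 1/1 ≈ 1.000
  cycle 2 → 2: weight = 2, length = 1, mean = 2/1 ≈ 2.000
  cycle 0 → 1 → 0: weight = 7, length = 2, mean = 7/2 ≈ 3.500
  cycle 0 → 2 → 0: weight = 4, length = 2, mean = 4/2 ≈ 2.000
  cycle 1 → 0 → 1: weight = 7, length = 2, mean = 7/2 ≈ 3.500
Minimum mean = 1.000, attained e.g. along the cycle 1 → 1 with weight 1 and length 1. So λ(A) = 1/1 = 1.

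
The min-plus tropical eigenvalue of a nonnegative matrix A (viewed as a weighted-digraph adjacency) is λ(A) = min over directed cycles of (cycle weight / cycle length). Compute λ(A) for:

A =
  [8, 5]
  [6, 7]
λ(A) = 11/2

Enumerate directed cycles and compute their means (weight / length). Sample:
  cycle 0 → 0: weight = 8, length = 1, mean = 8/1 ≈ 8.000
  cycle 1 → 1: weight = 7, length = 1, mean = 7/1 ≈ 7.000
  cycle 0 → 1 → 0: weight = 11, length = 2, mean = 11/2 ≈ 5.500
  cycle 1 → 0 → 1: weight = 11, length = 2, mean = 11/2 ≈ 5.500
Minimum mean = 5.500, attained e.g. along the cycle 0 → 1 → 0 with weight 11 and length 2. So λ(A) = 11/2 = 11/2.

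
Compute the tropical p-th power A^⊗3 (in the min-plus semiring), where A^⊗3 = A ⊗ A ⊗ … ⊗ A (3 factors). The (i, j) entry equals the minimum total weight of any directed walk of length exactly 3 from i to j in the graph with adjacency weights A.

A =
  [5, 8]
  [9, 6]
A^⊗3 =
  [15, 18]
  [19, 18]

Each entry (A^⊗3)_ij equals the minimum over all length-3 walks i = v_0 → v_1 → … → v_3 = j of Σ_t A[v_t][v_{t+1}]. For example, for (i, j) = (0, 1) we minimise over 4 possible intermediate vertex sequences; the minimum is 18, attained along the walk 0 → 0 → 0 → 1.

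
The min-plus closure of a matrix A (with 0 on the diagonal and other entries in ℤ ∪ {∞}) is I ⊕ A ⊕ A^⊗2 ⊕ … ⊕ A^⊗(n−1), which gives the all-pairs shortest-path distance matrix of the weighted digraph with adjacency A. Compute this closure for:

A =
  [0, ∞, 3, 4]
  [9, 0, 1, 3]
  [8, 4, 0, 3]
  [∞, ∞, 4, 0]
Closure =
  [0, 7, 3, 4]
  [9, 0, 1, 3]
  [8, 4, 0, 3]
  [12, 8, 4, 0]

This is the Floyd-Warshall all-pairs shortest-path computation. For each intermediate vertex k = 0, 1, …, 3, update dist[i][j] ← min(dist[i][j], dist[i][k] + dist[k][j]). The final matrix gives, for each (i, j), the minimum total weight of any directed path from i to j (possibly empty when i = j).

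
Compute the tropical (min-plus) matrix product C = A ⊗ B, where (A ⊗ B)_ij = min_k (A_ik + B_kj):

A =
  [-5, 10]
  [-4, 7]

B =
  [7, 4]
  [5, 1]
A ⊗ B =
  [2, -1]
  [3, 0]

Apply the min-plus product entry-by-entry:
  C[0][0] = min over k of (A[0][0] + B[0][0] = -5 + 7 = 2, A[0][1] + B[1][0] = 10 + 5 = 15) = 2 (attained at k = 0)
  C[0][1] = min over k of (A[0][0] + B[0][1] = -5 + 4 = -1, A[0][1] + B[1][1] = 10 + 1 = 11) = -1 (attained at k = 0)
  C[1][0] = min over k of (A[1][0] + B[0][0] = -4 + 7 = 3, A[1][1] + B[1][0] = 7 + 5 = 12) = 3 (attained at k = 0)
  C[1][1] = min over k of (A[1][0] + B[0][1] = -4 + 4 = 0, A[1][1] + B[1][1] = 7 + 1 = 8) = 0 (attained at k = 0)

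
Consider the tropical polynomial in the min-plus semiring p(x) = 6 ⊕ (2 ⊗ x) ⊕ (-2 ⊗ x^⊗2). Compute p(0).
p(0) = -2

A tropical monomial a ⊗ x^⊗i evaluates to a + i · x. Evaluating each term at x = 0:
  Term 0 contributes 6 + 0 · 0 = 6
  Term 1 contributes 2 + 1 · 0 = 2
  Term 2 contributes -2 + 2 · 0 = -2
p(0) = ⊕ of these = min[6, 2, -2] = -2.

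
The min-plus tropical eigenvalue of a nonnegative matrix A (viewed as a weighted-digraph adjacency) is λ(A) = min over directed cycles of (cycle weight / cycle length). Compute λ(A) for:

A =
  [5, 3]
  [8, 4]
λ(A) = 4

Enumerate directed cycles and compute their means (weight / length). Sample:
  cycle 0 → 0: weight = 5, length = 1, mean = 5/1 ≈ 5.000
  cycle 1 → 1: weight = 4, length = 1, mean = 4/1 ≈ 4.000
  cycle 0 → 1 → 0: weight = 11, length = 2, mean = 11/2 ≈ 5.500
  cycle 1 → 0 → 1: weight = 11, length = 2, mean = 11/2 ≈ 5.500
Minimum mean = 4.000, attained e.g. along the cycle 1 → 1 with weight 4 and length 1. So λ(A) = 4/1 = 4.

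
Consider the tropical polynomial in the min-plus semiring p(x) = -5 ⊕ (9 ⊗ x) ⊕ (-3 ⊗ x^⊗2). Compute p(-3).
p(-3) = -9

A tropical monomial a ⊗ x^⊗i evaluates to a + i · x. Evaluating each term at x = -3:
  Term 0 contributes -5 + 0 · -3 = -5
  Term 1 contributes 9 + 1 · -3 = 6
  Term 2 contributes -3 + 2 · -3 = -9
p(-3) = ⊕ of these = min[-5, 6, -9] = -9.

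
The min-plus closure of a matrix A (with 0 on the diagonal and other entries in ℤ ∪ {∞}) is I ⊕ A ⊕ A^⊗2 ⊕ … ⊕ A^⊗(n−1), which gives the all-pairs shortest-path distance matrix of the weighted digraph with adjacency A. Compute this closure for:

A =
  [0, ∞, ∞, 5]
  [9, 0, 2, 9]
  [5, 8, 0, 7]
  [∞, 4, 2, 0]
Closure =
  [0, 9, 7, 5]
  [7, 0, 2, 9]
  [5, 8, 0, 7]
  [7, 4, 2, 0]

This is the Floyd-Warshall all-pairs shortest-path computation. For each intermediate vertex k = 0, 1, …, 3, update dist[i][j] ← min(dist[i][j], dist[i][k] + dist[k][j]). The final matrix gives, for each (i, j), the minimum total weight of any directed path from i to j (possibly empty when i = j).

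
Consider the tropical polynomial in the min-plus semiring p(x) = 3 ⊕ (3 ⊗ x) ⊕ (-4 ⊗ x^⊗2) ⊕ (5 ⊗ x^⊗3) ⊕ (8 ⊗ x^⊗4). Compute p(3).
p(3) = 2

A tropical monomial a ⊗ x^⊗i evaluates to a + i · x. Evaluating each term at x = 3:
  Term 0 contributes 3 + 0 · 3 = 3
  Term 1 contributes 3 + 1 · 3 = 6
  Term 2 contributes -4 + 2 · 3 = 2
  Term 3 contributes 5 + 3 · 3 = 14
  Term 4 contributes 8 + 4 · 3 = 20
p(3) = ⊕ of these = min[3, 6, 2, 14, 20] = 2.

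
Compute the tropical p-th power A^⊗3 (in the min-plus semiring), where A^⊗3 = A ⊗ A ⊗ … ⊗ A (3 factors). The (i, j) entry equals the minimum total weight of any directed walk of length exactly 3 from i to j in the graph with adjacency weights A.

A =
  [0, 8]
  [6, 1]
A^⊗3 =
  [0, 8]
  [6, 3]

Each entry (A^⊗3)_ij equals the minimum over all length-3 walks i = v_0 → v_1 → … → v_3 = j of Σ_t A[v_t][v_{t+1}]. For example, for (i, j) = (0, 1) we minimise over 4 possible intermediate vertex sequences; the minimum is 8, attained along the walk 0 → 0 → 0 → 1.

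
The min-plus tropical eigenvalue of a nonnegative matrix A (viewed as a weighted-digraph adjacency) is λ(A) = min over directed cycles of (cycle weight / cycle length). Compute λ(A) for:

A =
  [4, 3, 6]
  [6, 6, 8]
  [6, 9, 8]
λ(A) = 4

Enumerate directed cycles and compute their means (weight / length). Sample:
  cycle 0 → 0: weight = 4, length = 1, mean = 4/1 ≈ 4.000
  cycle 1 → 1: weight = 6, length = 1, mean = 6/1 ≈ 6.000
  cycle 2 → 2: weight = 8, length = 1, mean = 8/1 ≈ 8.000
  cycle 0 → 1 → 0: weight = 9, length = 2, mean = 9/2 ≈ 4.500
  cycle 0 → 2 → 0: weight = 12, length = 2, mean = 12/2 ≈ 6.000
  cycle 1 → 0 → 1: weight = 9, length = 2, mean = 9/2 ≈ 4.500
Minimum mean = 4.000, attained e.g. along the cycle 0 → 0 with weight 4 and length 1. So λ(A) = 4/1 = 4.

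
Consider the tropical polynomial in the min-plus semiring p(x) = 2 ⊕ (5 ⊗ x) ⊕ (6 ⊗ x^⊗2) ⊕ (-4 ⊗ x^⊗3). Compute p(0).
p(0) = -4

A tropical monomial a ⊗ x^⊗i evaluates to a + i · x. Evaluating each term at x = 0:
  Term 0 contributes 2 + 0 · 0 = 2
  Term 1 contributes 5 + 1 · 0 = 5
  Term 2 contributes 6 + 2 · 0 = 6
  Term 3 contributes -4 + 3 · 0 = -4
p(0) = ⊕ of these = min[2, 5, 6, -4] = -4.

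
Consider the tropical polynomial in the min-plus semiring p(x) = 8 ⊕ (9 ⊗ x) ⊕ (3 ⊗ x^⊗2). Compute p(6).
p(6) = 8

A tropical monomial a ⊗ x^⊗i evaluates to a + i · x. Evaluating each term at x = 6:
  Term 0 contributes 8 + 0 · 6 = 8
  Term 1 contributes 9 + 1 · 6 = 15
  Term 2 contributes 3 + 2 · 6 = 15
p(6) = ⊕ of these = min[8, 15, 15] = 8.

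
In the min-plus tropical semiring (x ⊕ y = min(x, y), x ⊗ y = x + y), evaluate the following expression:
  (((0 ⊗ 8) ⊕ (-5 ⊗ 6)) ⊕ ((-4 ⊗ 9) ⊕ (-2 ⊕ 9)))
(((0 ⊗ 8) ⊕ (-5 ⊗ 6)) ⊕ ((-4 ⊗ 9) ⊕ (-2 ⊕ 9))) = -2

Expand innermost to outermost. Recall ⊕ takes the minimum of its arguments and ⊗ takes their sum. Working out the expression (((0 ⊗ 8) ⊕ (-5 ⊗ 6)) ⊕ ((-4 ⊗ 9) ⊕ (-2 ⊕ 9))) gives -2.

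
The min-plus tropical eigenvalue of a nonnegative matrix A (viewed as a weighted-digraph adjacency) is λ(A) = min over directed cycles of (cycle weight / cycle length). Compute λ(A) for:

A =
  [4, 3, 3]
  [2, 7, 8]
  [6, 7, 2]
λ(A) = 2

Enumerate directed cycles and compute their means (weight / length). Sample:
  cycle 0 → 0: weight = 4, length = 1, mean = 4/1 ≈ 4.000
  cycle 1 → 1: weight = 7, length = 1, mean = 7/1 ≈ 7.000
  cycle 2 → 2: weight = 2, length = 1, mean = 2/1 ≈ 2.000
  cycle 0 → 1 → 0: weight = 5, length = 2, mean = 5/2 ≈ 2.500
  cycle 0 → 2 → 0: weight = 9, length = 2, mean = 9/2 ≈ 4.500
  cycle 1 → 0 → 1: weight = 5, length = 2, mean = 5/2 ≈ 2.500
Minimum mean = 2.000, attained e.g. along the cycle 2 → 2 with weight 2 and length 1. So λ(A) = 2/1 = 2.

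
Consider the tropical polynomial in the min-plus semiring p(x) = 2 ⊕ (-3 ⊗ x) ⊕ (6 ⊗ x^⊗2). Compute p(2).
p(2) = -1

A tropical monomial a ⊗ x^⊗i evaluates to a + i · x. Evaluating each term at x = 2:
  Term 0 contributes 2 + 0 · 2 = 2
  Term 1 contributes -3 + 1 · 2 = -1
  Term 2 contributes 6 + 2 · 2 = 10
p(2) = ⊕ of these = min[2, -1, 10] = -1.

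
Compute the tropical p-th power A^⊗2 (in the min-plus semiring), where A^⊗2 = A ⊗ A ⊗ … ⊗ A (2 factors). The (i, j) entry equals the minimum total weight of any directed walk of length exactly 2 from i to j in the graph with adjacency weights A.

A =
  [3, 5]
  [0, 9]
A^⊗2 =
  [5, 8]
  [3, 5]

Each entry (A^⊗2)_ij equals the minimum over all length-2 walks i = v_0 → v_1 → … → v_2 = j of Σ_t A[v_t][v_{t+1}]. For example, for (i, j) = (0, 1) we minimise over 2 possible intermediate vertex sequences; the minimum is 8, attained along the walk 0 → 0 → 1.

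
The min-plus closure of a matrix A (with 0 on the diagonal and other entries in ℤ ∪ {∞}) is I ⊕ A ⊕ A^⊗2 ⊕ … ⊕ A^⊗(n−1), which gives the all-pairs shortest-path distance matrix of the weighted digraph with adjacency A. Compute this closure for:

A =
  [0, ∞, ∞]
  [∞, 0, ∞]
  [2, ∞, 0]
Closure =
  [0, ∞, ∞]
  [∞, 0, ∞]
  [2, ∞, 0]

This is the Floyd-Warshall all-pairs shortest-path computation. For each intermediate vertex k = 0, 1, …, 2, update dist[i][j] ← min(dist[i][j], dist[i][k] + dist[k][j]). The final matrix gives, for each (i, j), the minimum total weight of any directed path from i to j (possibly empty when i = j).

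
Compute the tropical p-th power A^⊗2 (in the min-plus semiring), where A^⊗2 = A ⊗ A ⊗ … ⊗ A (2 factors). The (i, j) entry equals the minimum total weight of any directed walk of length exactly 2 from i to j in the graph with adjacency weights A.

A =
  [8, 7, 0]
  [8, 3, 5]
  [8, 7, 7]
A^⊗2 =
  [8, 7, 7]
  [11, 6, 8]
  [15, 10, 8]

Each entry (A^⊗2)_ij equals the minimum over all length-2 walks i = v_0 → v_1 → … → v_2 = j of Σ_t A[v_t][v_{t+1}]. For example, for (i, j) = (0, 2) we minimise over 3 possible intermediate vertex sequences; the minimum is 7, attained along the walk 0 → 2 → 2.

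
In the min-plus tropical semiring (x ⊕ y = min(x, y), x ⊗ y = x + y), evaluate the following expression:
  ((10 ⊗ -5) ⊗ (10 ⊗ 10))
((10 ⊗ -5) ⊗ (10 ⊗ 10)) = 25

Expand innermost to outermost. Recall ⊕ takes the minimum of its arguments and ⊗ takes their sum. Working out the expression ((10 ⊗ -5) ⊗ (10 ⊗ 10)) gives 25.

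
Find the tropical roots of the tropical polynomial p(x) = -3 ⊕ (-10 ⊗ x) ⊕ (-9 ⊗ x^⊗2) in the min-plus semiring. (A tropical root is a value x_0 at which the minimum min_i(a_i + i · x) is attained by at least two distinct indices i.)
Roots: {-1, 7}

Each tropical root is a break point of the lower envelope of the lines y = a_i + i · x (there are 3 lines, with slopes 0, 1, ..., 2). Only the lines that attain the minimum somewhere contribute to roots; other lines are dominated. Here the surviving (envelope) indices are i = 2, i = 1, i = 0.
Intersections between consecutive envelope lines give the roots: for adjacent envelope indices i < j the intersection is x = (a_i − a_j) / (j − i). Reading off the sorted break points: {-1, 7}.
Verification: at each break x_0, at least two indices attain the minimum of min_i(a_i + i · x_0).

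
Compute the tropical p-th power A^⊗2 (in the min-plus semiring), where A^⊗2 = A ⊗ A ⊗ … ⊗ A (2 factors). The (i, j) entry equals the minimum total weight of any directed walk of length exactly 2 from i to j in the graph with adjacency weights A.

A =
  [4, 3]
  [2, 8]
A^⊗2 =
  [5, 7]
  [6, 5]

Each entry (A^⊗2)_ij equals the minimum over all length-2 walks i = v_0 → v_1 → … → v_2 = j of Σ_t A[v_t][v_{t+1}]. For example, for (i, j) = (0, 1) we minimise over 2 possible intermediate vertex sequences; the minimum is 7, attained along the walk 0 → 0 → 1.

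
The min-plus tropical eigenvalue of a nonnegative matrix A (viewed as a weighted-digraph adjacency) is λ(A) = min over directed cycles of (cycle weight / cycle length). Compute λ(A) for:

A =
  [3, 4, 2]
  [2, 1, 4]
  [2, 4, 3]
λ(A) = 1

Enumerate directed cycles and compute their means (weight / length). Sample:
  cycle 0 → 0: weight = 3, length = 1, mean = 3/1 ≈ 3.000
  cycle 1 → 1: weight = 1, length = 1, mean = 1/1 ≈ 1.000
  cycle 2 → 2: weight = 3, length = 1, mean = 3/1 ≈ 3.000
  cycle 0 → 1 → 0: weight = 6, length = 2, mean = 6/2 ≈ 3.000
  cycle 0 → 2 → 0: weight = 4, length = 2, mean = 4/2 ≈ 2.000
  cycle 1 → 0 → 1: weight = 6, length = 2, mean = 6/2 ≈ 3.000
Minimum mean = 1.000, attained e.g. along the cycle 1 → 1 with weight 1 and length 1. So λ(A) = 1/1 = 1.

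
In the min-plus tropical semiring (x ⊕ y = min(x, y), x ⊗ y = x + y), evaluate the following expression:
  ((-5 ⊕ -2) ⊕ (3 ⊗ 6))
((-5 ⊕ -2) ⊕ (3 ⊗ 6)) = -5

Expand innermost to outermost. Recall ⊕ takes the minimum of its arguments and ⊗ takes their sum. Working out the expression ((-5 ⊕ -2) ⊕ (3 ⊗ 6)) gives -5.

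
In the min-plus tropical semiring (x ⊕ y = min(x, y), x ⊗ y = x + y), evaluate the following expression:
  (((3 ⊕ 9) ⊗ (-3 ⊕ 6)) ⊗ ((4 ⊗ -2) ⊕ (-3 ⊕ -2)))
(((3 ⊕ 9) ⊗ (-3 ⊕ 6)) ⊗ ((4 ⊗ -2) ⊕ (-3 ⊕ -2))) = -3

Expand innermost to outermost. Recall ⊕ takes the minimum of its arguments and ⊗ takes their sum. Working out the expression (((3 ⊕ 9) ⊗ (-3 ⊕ 6)) ⊗ ((4 ⊗ -2) ⊕ (-3 ⊕ -2))) gives -3.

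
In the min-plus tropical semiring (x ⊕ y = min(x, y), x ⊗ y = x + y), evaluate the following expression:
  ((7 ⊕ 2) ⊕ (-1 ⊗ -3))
((7 ⊕ 2) ⊕ (-1 ⊗ -3)) = -4

Expand innermost to outermost. Recall ⊕ takes the minimum of its arguments and ⊗ takes their sum. Working out the expression ((7 ⊕ 2) ⊕ (-1 ⊗ -3)) gives -4.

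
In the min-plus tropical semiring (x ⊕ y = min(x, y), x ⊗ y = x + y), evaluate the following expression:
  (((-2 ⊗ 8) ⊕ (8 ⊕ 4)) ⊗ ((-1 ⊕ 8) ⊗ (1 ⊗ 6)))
(((-2 ⊗ 8) ⊕ (8 ⊕ 4)) ⊗ ((-1 ⊕ 8) ⊗ (1 ⊗ 6))) = 10

Expand innermost to outermost. Recall ⊕ takes the minimum of its arguments and ⊗ takes their sum. Working out the expression (((-2 ⊗ 8) ⊕ (8 ⊕ 4)) ⊗ ((-1 ⊕ 8) ⊗ (1 ⊗ 6))) gives 10.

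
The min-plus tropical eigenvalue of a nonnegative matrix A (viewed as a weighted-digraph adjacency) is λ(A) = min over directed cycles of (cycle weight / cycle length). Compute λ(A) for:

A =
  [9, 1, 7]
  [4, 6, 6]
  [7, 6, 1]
λ(A) = 1

Enumerate directed cycles and compute their means (weight / length). Sample:
  cycle 0 → 0: weight = 9, length = 1, mean = 9/1 ≈ 9.000
  cycle 1 → 1: weight = 6, length = 1, mean = 6/1 ≈ 6.000
  cycle 2 → 2: weight = 1, length = 1, mean = 1/1 ≈ 1.000
  cycle 0 → 1 → 0: weight = 5, length = 2, mean = 5/2 ≈ 2.500
  cycle 0 → 2 → 0: weight = 14, length = 2, mean = 14/2 ≈ 7.000
  cycle 1 → 0 → 1: weight = 5, length = 2, mean = 5/2 ≈ 2.500
Minimum mean = 1.000, attained e.g. along the cycle 2 → 2 with weight 1 and length 1. So λ(A) = 1/1 = 1.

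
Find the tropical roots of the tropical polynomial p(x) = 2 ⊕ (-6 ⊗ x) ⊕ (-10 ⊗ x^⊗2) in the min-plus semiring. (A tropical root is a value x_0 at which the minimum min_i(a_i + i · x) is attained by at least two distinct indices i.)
Roots: {4, 8}

Each tropical root is a break point of the lower envelope of the lines y = a_i + i · x (there are 3 lines, with slopes 0, 1, ..., 2). Only the lines that attain the minimum somewhere contribute to roots; other lines are dominated. Here the surviving (envelope) indices are i = 2, i = 1, i = 0.
Intersections between consecutive envelope lines give the roots: for adjacent envelope indices i < j the intersection is x = (a_i − a_j) / (j − i). Reading off the sorted break points: {4, 8}.
Verification: at each break x_0, at least two indices attain the minimum of min_i(a_i + i · x_0).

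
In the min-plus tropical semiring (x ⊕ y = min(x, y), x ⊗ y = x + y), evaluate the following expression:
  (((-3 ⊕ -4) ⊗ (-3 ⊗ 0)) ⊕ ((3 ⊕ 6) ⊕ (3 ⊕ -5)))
(((-3 ⊕ -4) ⊗ (-3 ⊗ 0)) ⊕ ((3 ⊕ 6) ⊕ (3 ⊕ -5))) = -7

Expand innermost to outermost. Recall ⊕ takes the minimum of its arguments and ⊗ takes their sum. Working out the expression (((-3 ⊕ -4) ⊗ (-3 ⊗ 0)) ⊕ ((3 ⊕ 6) ⊕ (3 ⊕ -5))) gives -7.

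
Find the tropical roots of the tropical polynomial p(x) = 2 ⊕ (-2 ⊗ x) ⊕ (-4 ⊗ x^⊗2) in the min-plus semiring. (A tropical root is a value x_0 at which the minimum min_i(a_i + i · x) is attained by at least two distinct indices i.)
Roots: {2, 4}

Each tropical root is a break point of the lower envelope of the lines y = a_i + i · x (there are 3 lines, with slopes 0, 1, ..., 2). Only the lines that attain the minimum somewhere contribute to roots; other lines are dominated. Here the surviving (envelope) indices are i = 2, i = 1, i = 0.
Intersections between consecutive envelope lines give the roots: for adjacent envelope indices i < j the intersection is x = (a_i − a_j) / (j − i). Reading off the sorted break points: {2, 4}.
Verification: at each break x_0, at least two indices attain the minimum of min_i(a_i + i · x_0).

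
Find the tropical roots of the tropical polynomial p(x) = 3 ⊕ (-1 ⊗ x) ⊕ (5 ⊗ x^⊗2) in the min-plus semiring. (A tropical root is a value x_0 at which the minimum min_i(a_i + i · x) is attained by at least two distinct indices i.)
Roots: {-6, 4}

Each tropical root is a break point of the lower envelope of the lines y = a_i + i · x (there are 3 lines, with slopes 0, 1, ..., 2). Only the lines that attain the minimum somewhere contribute to roots; other lines are dominated. Here the surviving (envelope) indices are i = 2, i = 1, i = 0.
Intersections between consecutive envelope lines give the roots: for adjacent envelope indices i < j the intersection is x = (a_i − a_j) / (j − i). Reading off the sorted break points: {-6, 4}.
Verification: at each break x_0, at least two indices attain the minimum of min_i(a_i + i · x_0).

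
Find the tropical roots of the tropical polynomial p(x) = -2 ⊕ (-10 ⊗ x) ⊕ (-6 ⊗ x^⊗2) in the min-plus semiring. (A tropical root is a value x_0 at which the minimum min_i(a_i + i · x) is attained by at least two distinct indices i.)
Roots: {-4, 8}

Each tropical root is a break point of the lower envelope of the lines y = a_i + i · x (there are 3 lines, with slopes 0, 1, ..., 2). Only the lines that attain the minimum somewhere contribute to roots; other lines are dominated. Here the surviving (envelope) indices are i = 2, i = 1, i = 0.
Intersections between consecutive envelope lines give the roots: for adjacent envelope indices i < j the intersection is x = (a_i − a_j) / (j − i). Reading off the sorted break points: {-4, 8}.
Verification: at each break x_0, at least two indices attain the minimum of min_i(a_i + i · x_0).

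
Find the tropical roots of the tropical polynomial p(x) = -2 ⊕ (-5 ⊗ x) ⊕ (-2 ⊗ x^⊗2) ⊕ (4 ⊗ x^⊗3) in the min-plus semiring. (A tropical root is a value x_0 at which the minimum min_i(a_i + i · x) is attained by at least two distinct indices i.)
Roots: {-6, -3, 3}

Each tropical root is a break point of the lower envelope of the lines y = a_i + i · x (there are 4 lines, with slopes 0, 1, ..., 3). Only the lines that attain the minimum somewhere contribute to roots; other lines are dominated. Here the surviving (envelope) indices are i = 3, i = 2, i = 1, i = 0.
Intersections between consecutive envelope lines give the roots: for adjacent envelope indices i < j the intersection is x = (a_i − a_j) / (j − i). Reading off the sorted break points: {-6, -3, 3}.
Verification: at each break x_0, at least two indices attain the minimum of min_i(a_i + i · x_0).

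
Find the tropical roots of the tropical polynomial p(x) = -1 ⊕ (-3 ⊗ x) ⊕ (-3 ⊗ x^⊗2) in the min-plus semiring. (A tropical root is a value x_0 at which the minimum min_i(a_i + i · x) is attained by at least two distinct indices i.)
Roots: {0, 2}

Each tropical root is a break point of the lower envelope of the lines y = a_i + i · x (there are 3 lines, with slopes 0, 1, ..., 2). Only the lines that attain the minimum somewhere contribute to roots; other lines are dominated. Here the surviving (envelope) indices are i = 2, i = 1, i = 0.
Intersections between consecutive envelope lines give the roots: for adjacent envelope indices i < j the intersection is x = (a_i − a_j) / (j − i). Reading off the sorted break points: {0, 2}.
Verification: at each break x_0, at least two indices attain the minimum of min_i(a_i + i · x_0).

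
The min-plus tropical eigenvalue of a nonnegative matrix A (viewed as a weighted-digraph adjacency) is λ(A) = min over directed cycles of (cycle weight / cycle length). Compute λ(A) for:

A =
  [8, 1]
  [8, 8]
λ(A) = 9/2

Enumerate directed cycles and compute their means (weight / length). Sample:
  cycle 0 → 0: weight = 8, length = 1, mean = 8/1 ≈ 8.000
  cycle 1 → 1: weight = 8, length = 1, mean = 8/1 ≈ 8.000
  cycle 0 → 1 → 0: weight = 9, length = 2, mean = 9/2 ≈ 4.500
  cycle 1 → 0 → 1: weight = 9, length = 2, mean = 9/2 ≈ 4.500
Minimum mean = 4.500, attained e.g. along the cycle 0 → 1 → 0 with weight 9 and length 2. So λ(A) = 9/2 = 9/2.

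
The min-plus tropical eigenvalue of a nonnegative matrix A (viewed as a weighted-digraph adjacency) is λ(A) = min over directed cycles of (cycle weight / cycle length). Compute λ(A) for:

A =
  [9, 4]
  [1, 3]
λ(A) = 5/2

Enumerate directed cycles and compute their means (weight / length). Sample:
  cycle 0 → 0: weight = 9, length = 1, mean = 9/1 ≈ 9.000
  cycle 1 → 1: weight = 3, length = 1, mean = 3/1 ≈ 3.000
  cycle 0 → 1 → 0: weight = 5, length = 2, mean = 5/2 ≈ 2.500
  cycle 1 → 0 → 1: weight = 5, length = 2, mean = 5/2 ≈ 2.500
Minimum mean = 2.500, attained e.g. along the cycle 0 → 1 → 0 with weight 5 and length 2. So λ(A) = 5/2 = 5/2.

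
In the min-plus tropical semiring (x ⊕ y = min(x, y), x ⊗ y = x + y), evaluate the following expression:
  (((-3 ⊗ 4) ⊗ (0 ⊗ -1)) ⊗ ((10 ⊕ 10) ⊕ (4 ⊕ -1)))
(((-3 ⊗ 4) ⊗ (0 ⊗ -1)) ⊗ ((10 ⊕ 10) ⊕ (4 ⊕ -1))) = -1

Expand innermost to outermost. Recall ⊕ takes the minimum of its arguments and ⊗ takes their sum. Working out the expression (((-3 ⊗ 4) ⊗ (0 ⊗ -1)) ⊗ ((10 ⊕ 10) ⊕ (4 ⊕ -1))) gives -1.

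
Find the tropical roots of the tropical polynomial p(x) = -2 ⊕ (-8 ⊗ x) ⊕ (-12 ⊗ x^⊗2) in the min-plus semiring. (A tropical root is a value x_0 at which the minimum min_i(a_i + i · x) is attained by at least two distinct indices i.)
Roots: {4, 6}

Each tropical root is a break point of the lower envelope of the lines y = a_i + i · x (there are 3 lines, with slopes 0, 1, ..., 2). Only the lines that attain the minimum somewhere contribute to roots; other lines are dominated. Here the surviving (envelope) indices are i = 2, i = 1, i = 0.
Intersections between consecutive envelope lines give the roots: for adjacent envelope indices i < j the intersection is x = (a_i − a_j) / (j − i). Reading off the sorted break points: {4, 6}.
Verification: at each break x_0, at least two indices attain the minimum of min_i(a_i + i · x_0).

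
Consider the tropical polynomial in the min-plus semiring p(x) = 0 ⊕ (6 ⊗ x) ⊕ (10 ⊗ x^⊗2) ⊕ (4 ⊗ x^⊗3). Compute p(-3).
p(-3) = -5

A tropical monomial a ⊗ x^⊗i evaluates to a + i · x. Evaluating each term at x = -3:
  Term 0 contributes 0 + 0 · -3 = 0
  Term 1 contributes 6 + 1 · -3 = 3
  Term 2 contributes 10 + 2 · -3 = 4
  Term 3 contributes 4 + 3 · -3 = -5
p(-3) = ⊕ of these = min[0, 3, 4, -5] = -5.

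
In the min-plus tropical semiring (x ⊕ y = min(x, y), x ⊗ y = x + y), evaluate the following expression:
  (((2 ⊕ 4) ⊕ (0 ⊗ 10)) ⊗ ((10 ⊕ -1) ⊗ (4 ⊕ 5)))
(((2 ⊕ 4) ⊕ (0 ⊗ 10)) ⊗ ((10 ⊕ -1) ⊗ (4 ⊕ 5))) = 5

Expand innermost to outermost. Recall ⊕ takes the minimum of its arguments and ⊗ takes their sum. Working out the expression (((2 ⊕ 4) ⊕ (0 ⊗ 10)) ⊗ ((10 ⊕ -1) ⊗ (4 ⊕ 5))) gives 5.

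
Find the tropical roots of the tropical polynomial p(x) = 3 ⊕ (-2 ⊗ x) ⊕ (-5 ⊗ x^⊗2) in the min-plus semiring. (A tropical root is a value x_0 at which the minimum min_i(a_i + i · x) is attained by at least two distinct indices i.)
Roots: {3, 5}

Each tropical root is a break point of the lower envelope of the lines y = a_i + i · x (there are 3 lines, with slopes 0, 1, ..., 2). Only the lines that attain the minimum somewhere contribute to roots; other lines are dominated. Here the surviving (envelope) indices are i = 2, i = 1, i = 0.
Intersections between consecutive envelope lines give the roots: for adjacent envelope indices i < j the intersection is x = (a_i − a_j) / (j − i). Reading off the sorted break points: {3, 5}.
Verification: at each break x_0, at least two indices attain the minimum of min_i(a_i + i · x_0).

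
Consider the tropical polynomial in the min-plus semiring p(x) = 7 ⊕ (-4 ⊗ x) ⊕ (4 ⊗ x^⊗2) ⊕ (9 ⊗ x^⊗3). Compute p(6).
p(6) = 2

A tropical monomial a ⊗ x^⊗i evaluates to a + i · x. Evaluating each term at x = 6:
  Term 0 contributes 7 + 0 · 6 = 7
  Term 1 contributes -4 + 1 · 6 = 2
  Term 2 contributes 4 + 2 · 6 = 16
  Term 3 contributes 9 + 3 · 6 = 27
p(6) = ⊕ of these = min[7, 2, 16, 27] = 2.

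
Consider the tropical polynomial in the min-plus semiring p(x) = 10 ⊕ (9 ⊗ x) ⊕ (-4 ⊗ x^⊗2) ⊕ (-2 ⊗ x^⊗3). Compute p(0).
p(0) = -4

A tropical monomial a ⊗ x^⊗i evaluates to a + i · x. Evaluating each term at x = 0:
  Term 0 contributes 10 + 0 · 0 = 10
  Term 1 contributes 9 + 1 · 0 = 9
  Term 2 contributes -4 + 2 · 0 = -4
  Term 3 contributes -2 + 3 · 0 = -2
p(0) = ⊕ of these = min[10, 9, -4, -2] = -4.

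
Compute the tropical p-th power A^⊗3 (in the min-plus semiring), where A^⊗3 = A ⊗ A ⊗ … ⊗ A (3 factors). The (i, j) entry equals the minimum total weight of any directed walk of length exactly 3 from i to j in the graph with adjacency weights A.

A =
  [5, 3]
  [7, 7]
A^⊗3 =
  [15, 13]
  [17, 15]

Each entry (A^⊗3)_ij equals the minimum over all length-3 walks i = v_0 → v_1 → … → v_3 = j of Σ_t A[v_t][v_{t+1}]. For example, for (i, j) = (0, 1) we minimise over 4 possible intermediate vertex sequences; the minimum is 13, attained along the walk 0 → 0 → 0 → 1.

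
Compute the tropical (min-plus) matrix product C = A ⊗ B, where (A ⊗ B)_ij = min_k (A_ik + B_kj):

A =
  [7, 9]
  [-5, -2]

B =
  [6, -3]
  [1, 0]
A ⊗ B =
  [10, 4]
  [-1, -8]

Apply the min-plus product entry-by-entry:
  C[0][0] = min over k of (A[0][0] + B[0][0] = 7 + 6 = 13, A[0][1] + B[1][0] = 9 + 1 = 10) = 10 (attained at k = 1)
  C[0][1] = min over k of (A[0][0] + B[0][1] = 7 + -3 = 4, A[0][1] + B[1][1] = 9 + 0 = 9) = 4 (attained at k = 0)
  C[1][0] = min over k of (A[1][0] + B[0][0] = -5 + 6 = 1, A[1][1] + B[1][0] = -2 + 1 = -1) = -1 (attained at k = 1)
  C[1][1] = min over k of (A[1][0] + B[0][1] = -5 + -3 = -8, A[1][1] + B[1][1] = -2 + 0 = -2) = -8 (attained at k = 0)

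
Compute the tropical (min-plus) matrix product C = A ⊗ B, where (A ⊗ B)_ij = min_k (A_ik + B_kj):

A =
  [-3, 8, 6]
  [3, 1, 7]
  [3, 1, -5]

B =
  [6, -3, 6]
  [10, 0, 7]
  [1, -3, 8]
A ⊗ B =
  [3, -6, 3]
  [8, 0, 8]
  [-4, -8, 3]

Apply the min-plus product entry-by-entry:
  C[0][0] = min over k of (A[0][0] + B[0][0] = -3 + 6 = 3, A[0][1] + B[1][0] = 8 + 10 = 18, A[0][2] + B[2][0] = 6 + 1 = 7) = 3 (attained at k = 0)
  C[0][1] = min over k of (A[0][0] + B[0][1] = -3 + -3 = -6, A[0][1] + B[1][1] = 8 + 0 = 8, A[0][2] + B[2][1] = 6 + -3 = 3) = -6 (attained at k = 0)
  C[0][2] = min over k of (A[0][0] + B[0][2] = -3 + 6 = 3, A[0][1] + B[1][2] = 8 + 7 = 15, A[0][2] + B[2][2] = 6 + 8 = 14) = 3 (attained at k = 0)
  C[1][0] = min over k of (A[1][0] + B[0][0] = 3 + 6 = 9, A[1][1] + B[1][0] = 1 + 10 = 11, A[1][2] + B[2][0] = 7 + 1 = 8) = 8 (attained at k = 2)
  C[1][1] = min over k of (A[1][0] + B[0][1] = 3 + -3 = 0, A[1][1] + B[1][1] = 1 + 0 = 1, A[1][2] + B[2][1] = 7 + -3 = 4) = 0 (attained at k = 0)
  C[1][2] = min over k of (A[1][0] + B[0][2] = 3 + 6 = 9, A[1][1] + B[1][2] = 1 + 7 = 8, A[1][2] + B[2][2] = 7 + 8 = 15) = 8 (attained at k = 1)
  C[2][0] = min over k of (A[2][0] + B[0][0] = 3 + 6 = 9, A[2][1] + B[1][0] = 1 + 10 = 11, A[2][2] + B[2][0] = -5 + 1 = -4) = -4 (attained at k = 2)
  C[2][1] = min over k of (A[2][0] + B[0][1] = 3 + -3 = 0, A[2][1] + B[1][1] = 1 + 0 = 1, A[2][2] + B[2][1] = -5 + -3 = -8) = -8 (attained at k = 2)
  C[2][2] = min over k of (A[2][0] + B[0][2] = 3 + 6 = 9, A[2][1] + B[1][2] = 1 + 7 = 8, A[2][2] + B[2][2] = -5 + 8 = 3) = 3 (attained at k = 2)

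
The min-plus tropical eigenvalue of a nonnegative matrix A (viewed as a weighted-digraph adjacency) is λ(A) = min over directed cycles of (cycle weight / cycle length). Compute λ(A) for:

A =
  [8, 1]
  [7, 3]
λ(A) = 3

Enumerate directed cycles and compute their means (weight / length). Sample:
  cycle 0 → 0: weight = 8, length = 1, mean = 8/1 ≈ 8.000
  cycle 1 → 1: weight = 3, length = 1, mean = 3/1 ≈ 3.000
  cycle 0 → 1 → 0: weight = 8, length = 2, mean = 8/2 ≈ 4.000
  cycle 1 → 0 → 1: weight = 8, length = 2, mean = 8/2 ≈ 4.000
Minimum mean = 3.000, attained e.g. along the cycle 1 → 1 with weight 3 and length 1. So λ(A) = 3/1 = 3.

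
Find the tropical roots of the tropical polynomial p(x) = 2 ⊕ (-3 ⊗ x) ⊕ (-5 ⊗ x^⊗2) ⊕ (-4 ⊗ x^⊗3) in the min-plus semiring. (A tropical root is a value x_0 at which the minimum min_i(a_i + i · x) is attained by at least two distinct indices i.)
Roots: {-1, 2, 5}

Each tropical root is a break point of the lower envelope of the lines y = a_i + i · x (there are 4 lines, with slopes 0, 1, ..., 3). Only the lines that attain the minimum somewhere contribute to roots; other lines are dominated. Here the surviving (envelope) indices are i = 3, i = 2, i = 1, i = 0.
Intersections between consecutive envelope lines give the roots: for adjacent envelope indices i < j the intersection is x = (a_i − a_j) / (j − i). Reading off the sorted break points: {-1, 2, 5}.
Verification: at each break x_0, at least two indices attain the minimum of min_i(a_i + i · x_0).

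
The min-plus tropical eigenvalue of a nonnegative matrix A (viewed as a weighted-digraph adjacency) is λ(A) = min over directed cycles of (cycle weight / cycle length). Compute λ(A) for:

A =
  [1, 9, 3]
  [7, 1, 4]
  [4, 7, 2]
λ(A) = 1

Enumerate directed cycles and compute their means (weight / length). Sample:
  cycle 0 → 0: weight = 1, length = 1, mean = 1/1 ≈ 1.000
  cycle 1 → 1: weight = 1, length = 1, mean = 1/1 ≈ 1.000
  cycle 2 → 2: weight = 2, length = 1, mean = 2/1 ≈ 2.000
  cycle 0 → 1 → 0: weight = 16, length = 2, mean = 16/2 ≈ 8.000
  cycle 0 → 2 → 0: weight = 7, length = 2, mean = 7/2 ≈ 3.500
  cycle 1 → 0 → 1: weight = 16, length = 2, mean = 16/2 ≈ 8.000
Minimum mean = 1.000, attained e.g. along the cycle 0 → 0 with weight 1 and length 1. So λ(A) = 1/1 = 1.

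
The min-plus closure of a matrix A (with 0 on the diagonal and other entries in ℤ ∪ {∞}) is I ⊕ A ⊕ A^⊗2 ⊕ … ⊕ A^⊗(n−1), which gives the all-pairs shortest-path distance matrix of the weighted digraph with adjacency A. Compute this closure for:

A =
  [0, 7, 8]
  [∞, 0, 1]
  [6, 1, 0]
Closure =
  [0, 7, 8]
  [7, 0, 1]
  [6, 1, 0]

This is the Floyd-Warshall all-pairs shortest-path computation. For each intermediate vertex k = 0, 1, …, 2, update dist[i][j] ← min(dist[i][j], dist[i][k] + dist[k][j]). The final matrix gives, for each (i, j), the minimum total weight of any directed path from i to j (possibly empty when i = j).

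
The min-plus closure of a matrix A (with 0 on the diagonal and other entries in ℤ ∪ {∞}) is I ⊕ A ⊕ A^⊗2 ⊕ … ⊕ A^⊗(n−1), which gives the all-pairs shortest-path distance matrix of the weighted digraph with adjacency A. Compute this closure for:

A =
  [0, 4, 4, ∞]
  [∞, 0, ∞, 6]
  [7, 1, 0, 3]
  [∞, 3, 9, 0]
Closure =
  [0, 4, 4, 7]
  [22, 0, 15, 6]
  [7, 1, 0, 3]
  [16, 3, 9, 0]

This is the Floyd-Warshall all-pairs shortest-path computation. For each intermediate vertex k = 0, 1, …, 3, update dist[i][j] ← min(dist[i][j], dist[i][k] + dist[k][j]). The final matrix gives, for each (i, j), the minimum total weight of any directed path from i to j (possibly empty when i = j).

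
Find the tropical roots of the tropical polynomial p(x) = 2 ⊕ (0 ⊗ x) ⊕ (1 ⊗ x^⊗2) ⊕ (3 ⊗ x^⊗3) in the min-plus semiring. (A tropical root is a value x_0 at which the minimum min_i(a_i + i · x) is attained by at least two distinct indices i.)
Roots: {-2, -1, 2}

Each tropical root is a break point of the lower envelope of the lines y = a_i + i · x (there are 4 lines, with slopes 0, 1, ..., 3). Only the lines that attain the minimum somewhere contribute to roots; other lines are dominated. Here the surviving (envelope) indices are i = 3, i = 2, i = 1, i = 0.
Intersections between consecutive envelope lines give the roots: for adjacent envelope indices i < j the intersection is x = (a_i − a_j) / (j − i). Reading off the sorted break points: {-2, -1, 2}.
Verification: at each break x_0, at least two indices attain the minimum of min_i(a_i + i · x_0).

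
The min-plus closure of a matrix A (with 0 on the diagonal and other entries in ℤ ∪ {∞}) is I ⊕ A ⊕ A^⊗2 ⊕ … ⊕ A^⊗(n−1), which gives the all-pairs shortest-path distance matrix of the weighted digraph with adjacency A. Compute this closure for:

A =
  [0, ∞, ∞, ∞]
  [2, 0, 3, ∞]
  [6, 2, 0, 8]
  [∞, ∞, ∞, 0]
Closure =
  [0, ∞, ∞, ∞]
  [2, 0, 3, 11]
  [4, 2, 0, 8]
  [∞, ∞, ∞, 0]

This is the Floyd-Warshall all-pairs shortest-path computation. For each intermediate vertex k = 0, 1, …, 3, update dist[i][j] ← min(dist[i][j], dist[i][k] + dist[k][j]). The final matrix gives, for each (i, j), the minimum total weight of any directed path from i to j (possibly empty when i = j).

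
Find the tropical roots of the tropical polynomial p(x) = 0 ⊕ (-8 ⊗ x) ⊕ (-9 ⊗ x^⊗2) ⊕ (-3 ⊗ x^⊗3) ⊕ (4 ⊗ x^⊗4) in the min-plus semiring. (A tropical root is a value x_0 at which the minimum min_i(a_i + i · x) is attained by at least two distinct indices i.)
Roots: {-7, -6, 1, 8}

Each tropical root is a break point of the lower envelope of the lines y = a_i + i · x (there are 5 lines, with slopes 0, 1, ..., 4). Only the lines that attain the minimum somewhere contribute to roots; other lines are dominated. Here the surviving (envelope) indices are i = 4, i = 3, i = 2, i = 1, i = 0.
Intersections between consecutive envelope lines give the roots: for adjacent envelope indices i < j the intersection is x = (a_i − a_j) / (j − i). Reading off the sorted break points: {-7, -6, 1, 8}.
Verification: at each break x_0, at least two indices attain the minimum of min_i(a_i + i · x_0).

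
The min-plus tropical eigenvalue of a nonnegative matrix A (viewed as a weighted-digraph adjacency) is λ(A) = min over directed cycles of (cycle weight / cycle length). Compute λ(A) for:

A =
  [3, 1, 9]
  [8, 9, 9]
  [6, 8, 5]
λ(A) = 3

Enumerate directed cycles and compute their means (weight / length). Sample:
  cycle 0 → 0: weight = 3, length = 1, mean = 3/1 ≈ 3.000
  cycle 1 → 1: weight = 9, length = 1, mean = 9/1 ≈ 9.000
  cycle 2 → 2: weight = 5, length = 1, mean = 5/1 ≈ 5.000
  cycle 0 → 1 → 0: weight = 9, length = 2, mean = 9/2 ≈ 4.500
  cycle 0 → 2 → 0: weight = 15, length = 2, mean = 15/2 ≈ 7.500
  cycle 1 → 0 → 1: weight = 9, length = 2, mean = 9/2 ≈ 4.500
Minimum mean = 3.000, attained e.g. along the cycle 0 → 0 with weight 3 and length 1. So λ(A) = 3/1 = 3.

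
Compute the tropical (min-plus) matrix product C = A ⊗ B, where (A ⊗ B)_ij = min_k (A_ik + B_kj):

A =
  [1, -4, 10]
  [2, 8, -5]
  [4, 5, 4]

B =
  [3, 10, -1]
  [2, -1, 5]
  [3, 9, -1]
A ⊗ B =
  [-2, -5, 0]
  [-2, 4, -6]
  [7, 4, 3]

Apply the min-plus product entry-by-entry:
  C[0][0] = min over k of (A[0][0] + B[0][0] = 1 + 3 = 4, A[0][1] + B[1][0] = -4 + 2 = -2, A[0][2] + B[2][0] = 10 + 3 = 13) = -2 (attained at k = 1)
  C[0][1] = min over k of (A[0][0] + B[0][1] = 1 + 10 = 11, A[0][1] + B[1][1] = -4 + -1 = -5, A[0][2] + B[2][1] = 10 + 9 = 19) = -5 (attained at k = 1)
  C[0][2] = min over k of (A[0][0] + B[0][2] = 1 + -1 = 0, A[0][1] + B[1][2] = -4 + 5 = 1, A[0][2] + B[2][2] = 10 + -1 = 9) = 0 (attained at k = 0)
  C[1][0] = min over k of (A[1][0] + B[0][0] = 2 + 3 = 5, A[1][1] + B[1][0] = 8 + 2 = 10, A[1][2] + B[2][0] = -5 + 3 = -2) = -2 (attained at k = 2)
  C[1][1] = min over k of (A[1][0] + B[0][1] = 2 + 10 = 12, A[1][1] + B[1][1] = 8 + -1 = 7, A[1][2] + B[2][1] = -5 + 9 = 4) = 4 (attained at k = 2)
  C[1][2] = min over k of (A[1][0] + B[0][2] = 2 + -1 = 1, A[1][1] + B[1][2] = 8 + 5 = 13, A[1][2] + B[2][2] = -5 + -1 = -6) = -6 (attained at k = 2)
  C[2][0] = min over k of (A[2][0] + B[0][0] = 4 + 3 = 7, A[2][1] + B[1][0] = 5 + 2 = 7, A[2][2] + B[2][0] = 4 + 3 = 7) = 7 (attained at k = 0)
  C[2][1] = min over k of (A[2][0] + B[0][1] = 4 + 10 = 14, A[2][1] + B[1][1] = 5 + -1 = 4, A[2][2] + B[2][1] = 4 + 9 = 13) = 4 (attained at k = 1)
  C[2][2] = min over k of (A[2][0] + B[0][2] = 4 + -1 = 3, A[2][1] + B[1][2] = 5 + 5 = 10, A[2][2] + B[2][2] = 4 + -1 = 3) = 3 (attained at k = 0)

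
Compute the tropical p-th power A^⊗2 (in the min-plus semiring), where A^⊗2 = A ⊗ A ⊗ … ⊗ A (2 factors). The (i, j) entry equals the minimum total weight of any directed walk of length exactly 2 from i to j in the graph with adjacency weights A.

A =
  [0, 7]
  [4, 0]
A^⊗2 =
  [0, 7]
  [4, 0]

Each entry (A^⊗2)_ij equals the minimum over all length-2 walks i = v_0 → v_1 → … → v_2 = j of Σ_t A[v_t][v_{t+1}]. For example, for (i, j) = (0, 1) we minimise over 2 possible intermediate vertex sequences; the minimum is 7, attained along the walk 0 → 0 → 1.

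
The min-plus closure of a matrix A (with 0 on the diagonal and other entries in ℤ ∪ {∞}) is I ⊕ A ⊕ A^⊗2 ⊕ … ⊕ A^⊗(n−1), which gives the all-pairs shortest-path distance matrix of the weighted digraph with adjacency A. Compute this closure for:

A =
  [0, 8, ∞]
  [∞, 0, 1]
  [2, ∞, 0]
Closure =
  [0, 8, 9]
  [3, 0, 1]
  [2, 10, 0]

This is the Floyd-Warshall all-pairs shortest-path computation. For each intermediate vertex k = 0, 1, …, 2, update dist[i][j] ← min(dist[i][j], dist[i][k] + dist[k][j]). The final matrix gives, for each (i, j), the minimum total weight of any directed path from i to j (possibly empty when i = j).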